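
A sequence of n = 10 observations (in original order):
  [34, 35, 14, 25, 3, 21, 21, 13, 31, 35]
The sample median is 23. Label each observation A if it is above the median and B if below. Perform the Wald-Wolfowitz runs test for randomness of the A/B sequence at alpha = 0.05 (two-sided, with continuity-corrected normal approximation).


Step 1: Compute median = 23; label A = above, B = below.
Labels in order: AABABBBBAA  (n_A = 5, n_B = 5)
Step 2: Count runs R = 5.
Step 3: Under H0 (random ordering), E[R] = 2*n_A*n_B/(n_A+n_B) + 1 = 2*5*5/10 + 1 = 6.0000.
        Var[R] = 2*n_A*n_B*(2*n_A*n_B - n_A - n_B) / ((n_A+n_B)^2 * (n_A+n_B-1)) = 2000/900 = 2.2222.
        SD[R] = 1.4907.
Step 4: Continuity-corrected z = (R + 0.5 - E[R]) / SD[R] = (5 + 0.5 - 6.0000) / 1.4907 = -0.3354.
Step 5: Two-sided p-value via normal approximation = 2*(1 - Phi(|z|)) = 0.737316.
Step 6: alpha = 0.05. fail to reject H0.

R = 5, z = -0.3354, p = 0.737316, fail to reject H0.


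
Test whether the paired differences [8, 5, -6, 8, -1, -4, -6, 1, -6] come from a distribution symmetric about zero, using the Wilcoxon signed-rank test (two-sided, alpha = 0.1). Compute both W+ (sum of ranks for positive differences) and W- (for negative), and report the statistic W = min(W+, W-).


Step 1: Drop any zero differences (none here) and take |d_i|.
|d| = [8, 5, 6, 8, 1, 4, 6, 1, 6]
Step 2: Midrank |d_i| (ties get averaged ranks).
ranks: |8|->8.5, |5|->4, |6|->6, |8|->8.5, |1|->1.5, |4|->3, |6|->6, |1|->1.5, |6|->6
Step 3: Attach original signs; sum ranks with positive sign and with negative sign.
W+ = 8.5 + 4 + 8.5 + 1.5 = 22.5
W- = 6 + 1.5 + 3 + 6 + 6 = 22.5
(Check: W+ + W- = 45 should equal n(n+1)/2 = 45.)
Step 4: Test statistic W = min(W+, W-) = 22.5.
Step 5: Ties in |d|, so use the tie-corrected normal approximation.
        E[W] = n(n+1)/4 = 9*10/4 = 22.5.
        Tie groups: |d|=1 (t=2), |d|=6 (t=3), |d|=8 (t=2); sum(t^3 - t) = 36.
        Var[W] = n(n+1)(2n+1)/24 - sum(t^3-t)/48 = 1710/24 - 36/48 = 70.5.
        z = (W - E[W]) / sqrt(Var[W]) = (22.5 - 22.5) / 8.3964 = 0.0000.
        Two-sided p = 2*Phi(z) = 1.000000.
Step 6: alpha = 0.1. fail to reject H0.

W+ = 22.5, W- = 22.5, W = min = 22.5, p = 1.000000, fail to reject H0.


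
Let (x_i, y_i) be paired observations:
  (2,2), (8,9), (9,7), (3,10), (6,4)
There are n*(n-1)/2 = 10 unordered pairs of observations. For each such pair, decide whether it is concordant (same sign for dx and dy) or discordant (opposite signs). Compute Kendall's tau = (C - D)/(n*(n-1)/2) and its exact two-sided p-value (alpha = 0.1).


Step 1: Enumerate the 10 unordered pairs (i,j) with i<j and classify each by sign(x_j-x_i) * sign(y_j-y_i).
  (1,2):dx=+6,dy=+7->C; (1,3):dx=+7,dy=+5->C; (1,4):dx=+1,dy=+8->C; (1,5):dx=+4,dy=+2->C
  (2,3):dx=+1,dy=-2->D; (2,4):dx=-5,dy=+1->D; (2,5):dx=-2,dy=-5->C; (3,4):dx=-6,dy=+3->D
  (3,5):dx=-3,dy=-3->C; (4,5):dx=+3,dy=-6->D
Step 2: C = 6, D = 4, total pairs = 10.
Step 3: tau = (C - D)/(n(n-1)/2) = (6 - 4)/10 = 0.200000.
Step 4: Exact two-sided p-value (enumerate n! = 120 permutations of y under H0): p = 0.816667.
Step 5: alpha = 0.1. fail to reject H0.

tau_b = 0.2000 (C=6, D=4), p = 0.816667, fail to reject H0.


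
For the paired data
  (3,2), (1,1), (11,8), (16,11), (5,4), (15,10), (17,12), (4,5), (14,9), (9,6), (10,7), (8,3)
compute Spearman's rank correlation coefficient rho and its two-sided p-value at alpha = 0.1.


Step 1: Rank x and y separately (midranks; no ties here).
rank(x): 3->2, 1->1, 11->8, 16->11, 5->4, 15->10, 17->12, 4->3, 14->9, 9->6, 10->7, 8->5
rank(y): 2->2, 1->1, 8->8, 11->11, 4->4, 10->10, 12->12, 5->5, 9->9, 6->6, 7->7, 3->3
Step 2: d_i = R_x(i) - R_y(i); compute d_i^2.
  (2-2)^2=0, (1-1)^2=0, (8-8)^2=0, (11-11)^2=0, (4-4)^2=0, (10-10)^2=0, (12-12)^2=0, (3-5)^2=4, (9-9)^2=0, (6-6)^2=0, (7-7)^2=0, (5-3)^2=4
sum(d^2) = 8.
Step 3: rho = 1 - 6*8 / (12*(12^2 - 1)) = 1 - 48/1716 = 0.972028.
Step 4: Under H0, t = rho * sqrt((n-2)/(1-rho^2)) = 13.0876 ~ t(10).
Step 5: Two-sided p-value from the t-distribution with 10 df = 0.000000.
Step 6: alpha = 0.1. reject H0.

rho = 0.9720, p = 0.000000, reject H0 at alpha = 0.1.


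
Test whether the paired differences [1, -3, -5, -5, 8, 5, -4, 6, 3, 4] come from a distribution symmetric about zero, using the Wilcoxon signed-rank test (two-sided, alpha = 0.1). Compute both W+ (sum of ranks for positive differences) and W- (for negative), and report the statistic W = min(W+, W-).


Step 1: Drop any zero differences (none here) and take |d_i|.
|d| = [1, 3, 5, 5, 8, 5, 4, 6, 3, 4]
Step 2: Midrank |d_i| (ties get averaged ranks).
ranks: |1|->1, |3|->2.5, |5|->7, |5|->7, |8|->10, |5|->7, |4|->4.5, |6|->9, |3|->2.5, |4|->4.5
Step 3: Attach original signs; sum ranks with positive sign and with negative sign.
W+ = 1 + 10 + 7 + 9 + 2.5 + 4.5 = 34
W- = 2.5 + 7 + 7 + 4.5 = 21
(Check: W+ + W- = 55 should equal n(n+1)/2 = 55.)
Step 4: Test statistic W = min(W+, W-) = 21.
Step 5: Ties in |d|, so use the tie-corrected normal approximation.
        E[W] = n(n+1)/4 = 10*11/4 = 27.5.
        Tie groups: |d|=3 (t=2), |d|=4 (t=2), |d|=5 (t=3); sum(t^3 - t) = 36.
        Var[W] = n(n+1)(2n+1)/24 - sum(t^3-t)/48 = 2310/24 - 36/48 = 95.5.
        z = (W - E[W]) / sqrt(Var[W]) = (21 - 27.5) / 9.7724 = -0.6651.
        Two-sided p = 2*Phi(z) = 0.505962.
Step 6: alpha = 0.1. fail to reject H0.

W+ = 34, W- = 21, W = min = 21, p = 0.505962, fail to reject H0.


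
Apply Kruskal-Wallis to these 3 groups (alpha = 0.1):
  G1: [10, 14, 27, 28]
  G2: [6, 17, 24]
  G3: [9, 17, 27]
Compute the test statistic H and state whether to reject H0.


Step 1: Combine all N = 10 observations and assign midranks.
sorted (value, group, rank): (6,G2,1), (9,G3,2), (10,G1,3), (14,G1,4), (17,G2,5.5), (17,G3,5.5), (24,G2,7), (27,G1,8.5), (27,G3,8.5), (28,G1,10)
Step 2: Sum ranks within each group.
R_1 = 25.5 (n_1 = 4)
R_2 = 13.5 (n_2 = 3)
R_3 = 16 (n_3 = 3)
Step 3: H = 12/(N(N+1)) * sum(R_i^2/n_i) - 3(N+1)
     = 12/(10*11) * (25.5^2/4 + 13.5^2/3 + 16^2/3) - 3*11
     = 0.109091 * 308.646 - 33
     = 0.670455.
Step 4: Ties present; correction factor C = 1 - 12/(10^3 - 10) = 0.987879. Corrected H = 0.670455 / 0.987879 = 0.678681.
Step 5: Under H0, H ~ chi^2(2); p-value = 0.712240.
Step 6: alpha = 0.1. fail to reject H0.

H = 0.6787, df = 2, p = 0.712240, fail to reject H0.


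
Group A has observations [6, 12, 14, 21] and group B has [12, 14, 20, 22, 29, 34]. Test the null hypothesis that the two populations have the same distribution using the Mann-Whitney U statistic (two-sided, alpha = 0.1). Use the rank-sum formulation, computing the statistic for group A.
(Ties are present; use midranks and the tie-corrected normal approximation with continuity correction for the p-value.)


Step 1: Combine and sort all 10 observations; assign midranks.
sorted (value, group): (6,X), (12,X), (12,Y), (14,X), (14,Y), (20,Y), (21,X), (22,Y), (29,Y), (34,Y)
ranks: 6->1, 12->2.5, 12->2.5, 14->4.5, 14->4.5, 20->6, 21->7, 22->8, 29->9, 34->10
Step 2: Rank sum for X: R1 = 1 + 2.5 + 4.5 + 7 = 15.
Step 3: U_X = R1 - n1(n1+1)/2 = 15 - 4*5/2 = 15 - 10 = 5.
       U_Y = n1*n2 - U_X = 24 - 5 = 19.
Step 4: Ties are present, so use the tie-corrected normal approximation (with continuity correction) for the p-value.
Step 5: p-value = 0.163233; compare to alpha = 0.1. fail to reject H0.

U_X = 5, p = 0.163233, fail to reject H0 at alpha = 0.1.


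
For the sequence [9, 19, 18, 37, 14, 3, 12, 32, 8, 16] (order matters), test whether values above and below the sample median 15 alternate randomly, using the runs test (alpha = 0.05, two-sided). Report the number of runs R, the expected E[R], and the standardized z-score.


Step 1: Compute median = 15; label A = above, B = below.
Labels in order: BAAABBBABA  (n_A = 5, n_B = 5)
Step 2: Count runs R = 6.
Step 3: Under H0 (random ordering), E[R] = 2*n_A*n_B/(n_A+n_B) + 1 = 2*5*5/10 + 1 = 6.0000.
        Var[R] = 2*n_A*n_B*(2*n_A*n_B - n_A - n_B) / ((n_A+n_B)^2 * (n_A+n_B-1)) = 2000/900 = 2.2222.
        SD[R] = 1.4907.
Step 4: R = E[R], so z = 0 with no continuity correction.
Step 5: Two-sided p-value via normal approximation = 2*(1 - Phi(|z|)) = 1.000000.
Step 6: alpha = 0.05. fail to reject H0.

R = 6, z = 0.0000, p = 1.000000, fail to reject H0.


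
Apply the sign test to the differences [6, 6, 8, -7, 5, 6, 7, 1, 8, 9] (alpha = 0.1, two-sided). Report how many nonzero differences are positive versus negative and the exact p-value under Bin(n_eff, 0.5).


Step 1: Discard zero differences. Original n = 10; n_eff = number of nonzero differences = 10.
Nonzero differences (with sign): +6, +6, +8, -7, +5, +6, +7, +1, +8, +9
Step 2: Count signs: positive = 9, negative = 1.
Step 3: Under H0: P(positive) = 0.5, so the number of positives S ~ Bin(10, 0.5).
Step 4: Two-sided exact p-value = sum of Bin(10,0.5) probabilities at or below the observed probability = 0.021484.
Step 5: alpha = 0.1. reject H0.

n_eff = 10, pos = 9, neg = 1, p = 0.021484, reject H0.


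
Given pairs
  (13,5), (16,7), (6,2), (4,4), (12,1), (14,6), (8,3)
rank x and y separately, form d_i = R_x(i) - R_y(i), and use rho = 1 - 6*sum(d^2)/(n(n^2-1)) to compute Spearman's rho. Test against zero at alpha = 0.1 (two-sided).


Step 1: Rank x and y separately (midranks; no ties here).
rank(x): 13->5, 16->7, 6->2, 4->1, 12->4, 14->6, 8->3
rank(y): 5->5, 7->7, 2->2, 4->4, 1->1, 6->6, 3->3
Step 2: d_i = R_x(i) - R_y(i); compute d_i^2.
  (5-5)^2=0, (7-7)^2=0, (2-2)^2=0, (1-4)^2=9, (4-1)^2=9, (6-6)^2=0, (3-3)^2=0
sum(d^2) = 18.
Step 3: rho = 1 - 6*18 / (7*(7^2 - 1)) = 1 - 108/336 = 0.678571.
Step 4: Under H0, t = rho * sqrt((n-2)/(1-rho^2)) = 2.0657 ~ t(5).
Step 5: Two-sided p-value from the t-distribution with 5 df = 0.093750.
Step 6: alpha = 0.1. reject H0.

rho = 0.6786, p = 0.093750, reject H0 at alpha = 0.1.


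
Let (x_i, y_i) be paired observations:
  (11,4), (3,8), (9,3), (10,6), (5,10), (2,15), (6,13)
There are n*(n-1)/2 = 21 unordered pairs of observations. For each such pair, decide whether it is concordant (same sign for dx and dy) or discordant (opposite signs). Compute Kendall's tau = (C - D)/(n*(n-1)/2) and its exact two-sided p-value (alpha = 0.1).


Step 1: Enumerate the 21 unordered pairs (i,j) with i<j and classify each by sign(x_j-x_i) * sign(y_j-y_i).
  (1,2):dx=-8,dy=+4->D; (1,3):dx=-2,dy=-1->C; (1,4):dx=-1,dy=+2->D; (1,5):dx=-6,dy=+6->D
  (1,6):dx=-9,dy=+11->D; (1,7):dx=-5,dy=+9->D; (2,3):dx=+6,dy=-5->D; (2,4):dx=+7,dy=-2->D
  (2,5):dx=+2,dy=+2->C; (2,6):dx=-1,dy=+7->D; (2,7):dx=+3,dy=+5->C; (3,4):dx=+1,dy=+3->C
  (3,5):dx=-4,dy=+7->D; (3,6):dx=-7,dy=+12->D; (3,7):dx=-3,dy=+10->D; (4,5):dx=-5,dy=+4->D
  (4,6):dx=-8,dy=+9->D; (4,7):dx=-4,dy=+7->D; (5,6):dx=-3,dy=+5->D; (5,7):dx=+1,dy=+3->C
  (6,7):dx=+4,dy=-2->D
Step 2: C = 5, D = 16, total pairs = 21.
Step 3: tau = (C - D)/(n(n-1)/2) = (5 - 16)/21 = -0.523810.
Step 4: Exact two-sided p-value (enumerate n! = 5040 permutations of y under H0): p = 0.136111.
Step 5: alpha = 0.1. fail to reject H0.

tau_b = -0.5238 (C=5, D=16), p = 0.136111, fail to reject H0.


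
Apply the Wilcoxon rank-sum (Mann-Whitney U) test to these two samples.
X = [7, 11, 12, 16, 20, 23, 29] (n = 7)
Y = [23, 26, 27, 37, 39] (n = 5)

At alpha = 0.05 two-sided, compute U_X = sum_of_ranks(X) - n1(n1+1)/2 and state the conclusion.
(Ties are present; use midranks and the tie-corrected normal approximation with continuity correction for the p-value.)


Step 1: Combine and sort all 12 observations; assign midranks.
sorted (value, group): (7,X), (11,X), (12,X), (16,X), (20,X), (23,X), (23,Y), (26,Y), (27,Y), (29,X), (37,Y), (39,Y)
ranks: 7->1, 11->2, 12->3, 16->4, 20->5, 23->6.5, 23->6.5, 26->8, 27->9, 29->10, 37->11, 39->12
Step 2: Rank sum for X: R1 = 1 + 2 + 3 + 4 + 5 + 6.5 + 10 = 31.5.
Step 3: U_X = R1 - n1(n1+1)/2 = 31.5 - 7*8/2 = 31.5 - 28 = 3.5.
       U_Y = n1*n2 - U_X = 35 - 3.5 = 31.5.
Step 4: Ties are present, so use the tie-corrected normal approximation (with continuity correction) for the p-value.
Step 5: p-value = 0.028075; compare to alpha = 0.05. reject H0.

U_X = 3.5, p = 0.028075, reject H0 at alpha = 0.05.


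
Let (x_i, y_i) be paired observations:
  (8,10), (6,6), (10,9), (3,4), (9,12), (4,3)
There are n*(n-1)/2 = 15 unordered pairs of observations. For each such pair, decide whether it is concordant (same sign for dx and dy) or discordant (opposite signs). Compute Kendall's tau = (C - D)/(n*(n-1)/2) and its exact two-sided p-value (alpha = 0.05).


Step 1: Enumerate the 15 unordered pairs (i,j) with i<j and classify each by sign(x_j-x_i) * sign(y_j-y_i).
  (1,2):dx=-2,dy=-4->C; (1,3):dx=+2,dy=-1->D; (1,4):dx=-5,dy=-6->C; (1,5):dx=+1,dy=+2->C
  (1,6):dx=-4,dy=-7->C; (2,3):dx=+4,dy=+3->C; (2,4):dx=-3,dy=-2->C; (2,5):dx=+3,dy=+6->C
  (2,6):dx=-2,dy=-3->C; (3,4):dx=-7,dy=-5->C; (3,5):dx=-1,dy=+3->D; (3,6):dx=-6,dy=-6->C
  (4,5):dx=+6,dy=+8->C; (4,6):dx=+1,dy=-1->D; (5,6):dx=-5,dy=-9->C
Step 2: C = 12, D = 3, total pairs = 15.
Step 3: tau = (C - D)/(n(n-1)/2) = (12 - 3)/15 = 0.600000.
Step 4: Exact two-sided p-value (enumerate n! = 720 permutations of y under H0): p = 0.136111.
Step 5: alpha = 0.05. fail to reject H0.

tau_b = 0.6000 (C=12, D=3), p = 0.136111, fail to reject H0.


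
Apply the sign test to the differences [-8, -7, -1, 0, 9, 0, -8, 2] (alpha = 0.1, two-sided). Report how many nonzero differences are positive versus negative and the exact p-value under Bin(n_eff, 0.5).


Step 1: Discard zero differences. Original n = 8; n_eff = number of nonzero differences = 6.
Nonzero differences (with sign): -8, -7, -1, +9, -8, +2
Step 2: Count signs: positive = 2, negative = 4.
Step 3: Under H0: P(positive) = 0.5, so the number of positives S ~ Bin(6, 0.5).
Step 4: Two-sided exact p-value = sum of Bin(6,0.5) probabilities at or below the observed probability = 0.687500.
Step 5: alpha = 0.1. fail to reject H0.

n_eff = 6, pos = 2, neg = 4, p = 0.687500, fail to reject H0.


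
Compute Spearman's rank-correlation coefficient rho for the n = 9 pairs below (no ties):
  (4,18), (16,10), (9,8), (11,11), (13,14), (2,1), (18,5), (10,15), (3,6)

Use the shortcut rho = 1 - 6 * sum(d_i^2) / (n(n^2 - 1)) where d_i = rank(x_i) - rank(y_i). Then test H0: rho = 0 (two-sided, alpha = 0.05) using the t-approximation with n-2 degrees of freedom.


Step 1: Rank x and y separately (midranks; no ties here).
rank(x): 4->3, 16->8, 9->4, 11->6, 13->7, 2->1, 18->9, 10->5, 3->2
rank(y): 18->9, 10->5, 8->4, 11->6, 14->7, 1->1, 5->2, 15->8, 6->3
Step 2: d_i = R_x(i) - R_y(i); compute d_i^2.
  (3-9)^2=36, (8-5)^2=9, (4-4)^2=0, (6-6)^2=0, (7-7)^2=0, (1-1)^2=0, (9-2)^2=49, (5-8)^2=9, (2-3)^2=1
sum(d^2) = 104.
Step 3: rho = 1 - 6*104 / (9*(9^2 - 1)) = 1 - 624/720 = 0.133333.
Step 4: Under H0, t = rho * sqrt((n-2)/(1-rho^2)) = 0.3559 ~ t(7).
Step 5: Two-sided p-value from the t-distribution with 7 df = 0.732368.
Step 6: alpha = 0.05. fail to reject H0.

rho = 0.1333, p = 0.732368, fail to reject H0 at alpha = 0.05.


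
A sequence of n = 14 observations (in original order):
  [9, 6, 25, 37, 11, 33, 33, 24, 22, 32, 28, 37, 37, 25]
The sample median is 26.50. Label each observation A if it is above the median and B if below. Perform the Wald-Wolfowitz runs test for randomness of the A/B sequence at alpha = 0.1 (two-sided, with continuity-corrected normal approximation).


Step 1: Compute median = 26.50; label A = above, B = below.
Labels in order: BBBABAABBAAAAB  (n_A = 7, n_B = 7)
Step 2: Count runs R = 7.
Step 3: Under H0 (random ordering), E[R] = 2*n_A*n_B/(n_A+n_B) + 1 = 2*7*7/14 + 1 = 8.0000.
        Var[R] = 2*n_A*n_B*(2*n_A*n_B - n_A - n_B) / ((n_A+n_B)^2 * (n_A+n_B-1)) = 8232/2548 = 3.2308.
        SD[R] = 1.7974.
Step 4: Continuity-corrected z = (R + 0.5 - E[R]) / SD[R] = (7 + 0.5 - 8.0000) / 1.7974 = -0.2782.
Step 5: Two-sided p-value via normal approximation = 2*(1 - Phi(|z|)) = 0.780879.
Step 6: alpha = 0.1. fail to reject H0.

R = 7, z = -0.2782, p = 0.780879, fail to reject H0.


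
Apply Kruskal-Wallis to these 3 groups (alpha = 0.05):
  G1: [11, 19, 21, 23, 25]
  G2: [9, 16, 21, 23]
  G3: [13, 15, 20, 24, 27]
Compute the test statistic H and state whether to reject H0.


Step 1: Combine all N = 14 observations and assign midranks.
sorted (value, group, rank): (9,G2,1), (11,G1,2), (13,G3,3), (15,G3,4), (16,G2,5), (19,G1,6), (20,G3,7), (21,G1,8.5), (21,G2,8.5), (23,G1,10.5), (23,G2,10.5), (24,G3,12), (25,G1,13), (27,G3,14)
Step 2: Sum ranks within each group.
R_1 = 40 (n_1 = 5)
R_2 = 25 (n_2 = 4)
R_3 = 40 (n_3 = 5)
Step 3: H = 12/(N(N+1)) * sum(R_i^2/n_i) - 3(N+1)
     = 12/(14*15) * (40^2/5 + 25^2/4 + 40^2/5) - 3*15
     = 0.057143 * 796.25 - 45
     = 0.500000.
Step 4: Ties present; correction factor C = 1 - 12/(14^3 - 14) = 0.995604. Corrected H = 0.500000 / 0.995604 = 0.502208.
Step 5: Under H0, H ~ chi^2(2); p-value = 0.777942.
Step 6: alpha = 0.05. fail to reject H0.

H = 0.5022, df = 2, p = 0.777942, fail to reject H0.


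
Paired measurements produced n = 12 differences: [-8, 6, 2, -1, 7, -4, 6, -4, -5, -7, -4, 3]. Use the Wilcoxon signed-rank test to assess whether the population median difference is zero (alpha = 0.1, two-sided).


Step 1: Drop any zero differences (none here) and take |d_i|.
|d| = [8, 6, 2, 1, 7, 4, 6, 4, 5, 7, 4, 3]
Step 2: Midrank |d_i| (ties get averaged ranks).
ranks: |8|->12, |6|->8.5, |2|->2, |1|->1, |7|->10.5, |4|->5, |6|->8.5, |4|->5, |5|->7, |7|->10.5, |4|->5, |3|->3
Step 3: Attach original signs; sum ranks with positive sign and with negative sign.
W+ = 8.5 + 2 + 10.5 + 8.5 + 3 = 32.5
W- = 12 + 1 + 5 + 5 + 7 + 10.5 + 5 = 45.5
(Check: W+ + W- = 78 should equal n(n+1)/2 = 78.)
Step 4: Test statistic W = min(W+, W-) = 32.5.
Step 5: Ties in |d|, so use the tie-corrected normal approximation.
        E[W] = n(n+1)/4 = 12*13/4 = 39.
        Tie groups: |d|=4 (t=3), |d|=6 (t=2), |d|=7 (t=2); sum(t^3 - t) = 36.
        Var[W] = n(n+1)(2n+1)/24 - sum(t^3-t)/48 = 3900/24 - 36/48 = 161.75.
        z = (W - E[W]) / sqrt(Var[W]) = (32.5 - 39) / 12.7181 = -0.5111.
        Two-sided p = 2*Phi(z) = 0.609293.
Step 6: alpha = 0.1. fail to reject H0.

W+ = 32.5, W- = 45.5, W = min = 32.5, p = 0.609293, fail to reject H0.


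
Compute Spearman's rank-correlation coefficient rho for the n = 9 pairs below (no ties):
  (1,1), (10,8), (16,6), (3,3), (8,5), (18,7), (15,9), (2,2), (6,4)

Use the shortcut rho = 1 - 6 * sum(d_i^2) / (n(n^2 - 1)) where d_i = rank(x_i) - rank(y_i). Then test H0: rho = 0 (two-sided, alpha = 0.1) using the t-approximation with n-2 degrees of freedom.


Step 1: Rank x and y separately (midranks; no ties here).
rank(x): 1->1, 10->6, 16->8, 3->3, 8->5, 18->9, 15->7, 2->2, 6->4
rank(y): 1->1, 8->8, 6->6, 3->3, 5->5, 7->7, 9->9, 2->2, 4->4
Step 2: d_i = R_x(i) - R_y(i); compute d_i^2.
  (1-1)^2=0, (6-8)^2=4, (8-6)^2=4, (3-3)^2=0, (5-5)^2=0, (9-7)^2=4, (7-9)^2=4, (2-2)^2=0, (4-4)^2=0
sum(d^2) = 16.
Step 3: rho = 1 - 6*16 / (9*(9^2 - 1)) = 1 - 96/720 = 0.866667.
Step 4: Under H0, t = rho * sqrt((n-2)/(1-rho^2)) = 4.5962 ~ t(7).
Step 5: Two-sided p-value from the t-distribution with 7 df = 0.002495.
Step 6: alpha = 0.1. reject H0.

rho = 0.8667, p = 0.002495, reject H0 at alpha = 0.1.


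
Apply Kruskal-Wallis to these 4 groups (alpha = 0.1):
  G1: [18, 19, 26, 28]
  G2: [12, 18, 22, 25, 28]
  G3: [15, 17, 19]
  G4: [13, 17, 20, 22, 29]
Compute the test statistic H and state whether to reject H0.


Step 1: Combine all N = 17 observations and assign midranks.
sorted (value, group, rank): (12,G2,1), (13,G4,2), (15,G3,3), (17,G3,4.5), (17,G4,4.5), (18,G1,6.5), (18,G2,6.5), (19,G1,8.5), (19,G3,8.5), (20,G4,10), (22,G2,11.5), (22,G4,11.5), (25,G2,13), (26,G1,14), (28,G1,15.5), (28,G2,15.5), (29,G4,17)
Step 2: Sum ranks within each group.
R_1 = 44.5 (n_1 = 4)
R_2 = 47.5 (n_2 = 5)
R_3 = 16 (n_3 = 3)
R_4 = 45 (n_4 = 5)
Step 3: H = 12/(N(N+1)) * sum(R_i^2/n_i) - 3(N+1)
     = 12/(17*18) * (44.5^2/4 + 47.5^2/5 + 16^2/3 + 45^2/5) - 3*18
     = 0.039216 * 1436.65 - 54
     = 2.339052.
Step 4: Ties present; correction factor C = 1 - 30/(17^3 - 17) = 0.993873. Corrected H = 2.339052 / 0.993873 = 2.353473.
Step 5: Under H0, H ~ chi^2(3); p-value = 0.502354.
Step 6: alpha = 0.1. fail to reject H0.

H = 2.3535, df = 3, p = 0.502354, fail to reject H0.


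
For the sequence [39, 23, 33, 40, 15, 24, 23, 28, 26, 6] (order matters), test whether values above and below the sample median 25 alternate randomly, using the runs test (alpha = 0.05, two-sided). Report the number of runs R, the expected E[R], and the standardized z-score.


Step 1: Compute median = 25; label A = above, B = below.
Labels in order: ABAABBBAAB  (n_A = 5, n_B = 5)
Step 2: Count runs R = 6.
Step 3: Under H0 (random ordering), E[R] = 2*n_A*n_B/(n_A+n_B) + 1 = 2*5*5/10 + 1 = 6.0000.
        Var[R] = 2*n_A*n_B*(2*n_A*n_B - n_A - n_B) / ((n_A+n_B)^2 * (n_A+n_B-1)) = 2000/900 = 2.2222.
        SD[R] = 1.4907.
Step 4: R = E[R], so z = 0 with no continuity correction.
Step 5: Two-sided p-value via normal approximation = 2*(1 - Phi(|z|)) = 1.000000.
Step 6: alpha = 0.05. fail to reject H0.

R = 6, z = 0.0000, p = 1.000000, fail to reject H0.


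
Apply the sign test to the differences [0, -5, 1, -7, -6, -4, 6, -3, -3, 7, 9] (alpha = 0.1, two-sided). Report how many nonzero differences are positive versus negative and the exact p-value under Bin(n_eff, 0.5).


Step 1: Discard zero differences. Original n = 11; n_eff = number of nonzero differences = 10.
Nonzero differences (with sign): -5, +1, -7, -6, -4, +6, -3, -3, +7, +9
Step 2: Count signs: positive = 4, negative = 6.
Step 3: Under H0: P(positive) = 0.5, so the number of positives S ~ Bin(10, 0.5).
Step 4: Two-sided exact p-value = sum of Bin(10,0.5) probabilities at or below the observed probability = 0.753906.
Step 5: alpha = 0.1. fail to reject H0.

n_eff = 10, pos = 4, neg = 6, p = 0.753906, fail to reject H0.


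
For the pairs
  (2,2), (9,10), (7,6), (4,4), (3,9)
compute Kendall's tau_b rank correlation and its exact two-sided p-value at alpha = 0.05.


Step 1: Enumerate the 10 unordered pairs (i,j) with i<j and classify each by sign(x_j-x_i) * sign(y_j-y_i).
  (1,2):dx=+7,dy=+8->C; (1,3):dx=+5,dy=+4->C; (1,4):dx=+2,dy=+2->C; (1,5):dx=+1,dy=+7->C
  (2,3):dx=-2,dy=-4->C; (2,4):dx=-5,dy=-6->C; (2,5):dx=-6,dy=-1->C; (3,4):dx=-3,dy=-2->C
  (3,5):dx=-4,dy=+3->D; (4,5):dx=-1,dy=+5->D
Step 2: C = 8, D = 2, total pairs = 10.
Step 3: tau = (C - D)/(n(n-1)/2) = (8 - 2)/10 = 0.600000.
Step 4: Exact two-sided p-value (enumerate n! = 120 permutations of y under H0): p = 0.233333.
Step 5: alpha = 0.05. fail to reject H0.

tau_b = 0.6000 (C=8, D=2), p = 0.233333, fail to reject H0.


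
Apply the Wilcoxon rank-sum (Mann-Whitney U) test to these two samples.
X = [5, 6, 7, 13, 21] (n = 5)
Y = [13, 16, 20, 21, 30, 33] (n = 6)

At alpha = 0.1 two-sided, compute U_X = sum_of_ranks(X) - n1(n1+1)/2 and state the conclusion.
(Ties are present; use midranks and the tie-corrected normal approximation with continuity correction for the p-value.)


Step 1: Combine and sort all 11 observations; assign midranks.
sorted (value, group): (5,X), (6,X), (7,X), (13,X), (13,Y), (16,Y), (20,Y), (21,X), (21,Y), (30,Y), (33,Y)
ranks: 5->1, 6->2, 7->3, 13->4.5, 13->4.5, 16->6, 20->7, 21->8.5, 21->8.5, 30->10, 33->11
Step 2: Rank sum for X: R1 = 1 + 2 + 3 + 4.5 + 8.5 = 19.
Step 3: U_X = R1 - n1(n1+1)/2 = 19 - 5*6/2 = 19 - 15 = 4.
       U_Y = n1*n2 - U_X = 30 - 4 = 26.
Step 4: Ties are present, so use the tie-corrected normal approximation (with continuity correction) for the p-value.
Step 5: p-value = 0.054129; compare to alpha = 0.1. reject H0.

U_X = 4, p = 0.054129, reject H0 at alpha = 0.1.


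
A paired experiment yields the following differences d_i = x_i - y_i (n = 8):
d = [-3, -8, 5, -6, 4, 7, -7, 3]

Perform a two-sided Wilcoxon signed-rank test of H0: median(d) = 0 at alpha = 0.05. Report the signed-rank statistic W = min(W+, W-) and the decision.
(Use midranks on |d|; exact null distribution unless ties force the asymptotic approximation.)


Step 1: Drop any zero differences (none here) and take |d_i|.
|d| = [3, 8, 5, 6, 4, 7, 7, 3]
Step 2: Midrank |d_i| (ties get averaged ranks).
ranks: |3|->1.5, |8|->8, |5|->4, |6|->5, |4|->3, |7|->6.5, |7|->6.5, |3|->1.5
Step 3: Attach original signs; sum ranks with positive sign and with negative sign.
W+ = 4 + 3 + 6.5 + 1.5 = 15
W- = 1.5 + 8 + 5 + 6.5 = 21
(Check: W+ + W- = 36 should equal n(n+1)/2 = 36.)
Step 4: Test statistic W = min(W+, W-) = 15.
Step 5: Ties in |d|, so use the tie-corrected normal approximation.
        E[W] = n(n+1)/4 = 8*9/4 = 18.
        Tie groups: |d|=3 (t=2), |d|=7 (t=2); sum(t^3 - t) = 12.
        Var[W] = n(n+1)(2n+1)/24 - sum(t^3-t)/48 = 1224/24 - 12/48 = 50.75.
        z = (W - E[W]) / sqrt(Var[W]) = (15 - 18) / 7.1239 = -0.4211.
        Two-sided p = 2*Phi(z) = 0.673669.
Step 6: alpha = 0.05. fail to reject H0.

W+ = 15, W- = 21, W = min = 15, p = 0.673669, fail to reject H0.


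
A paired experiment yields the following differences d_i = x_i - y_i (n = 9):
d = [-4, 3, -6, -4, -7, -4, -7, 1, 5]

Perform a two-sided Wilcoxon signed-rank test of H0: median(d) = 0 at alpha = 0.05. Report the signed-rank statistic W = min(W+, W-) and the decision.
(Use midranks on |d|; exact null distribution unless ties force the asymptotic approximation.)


Step 1: Drop any zero differences (none here) and take |d_i|.
|d| = [4, 3, 6, 4, 7, 4, 7, 1, 5]
Step 2: Midrank |d_i| (ties get averaged ranks).
ranks: |4|->4, |3|->2, |6|->7, |4|->4, |7|->8.5, |4|->4, |7|->8.5, |1|->1, |5|->6
Step 3: Attach original signs; sum ranks with positive sign and with negative sign.
W+ = 2 + 1 + 6 = 9
W- = 4 + 7 + 4 + 8.5 + 4 + 8.5 = 36
(Check: W+ + W- = 45 should equal n(n+1)/2 = 45.)
Step 4: Test statistic W = min(W+, W-) = 9.
Step 5: Ties in |d|, so use the tie-corrected normal approximation.
        E[W] = n(n+1)/4 = 9*10/4 = 22.5.
        Tie groups: |d|=4 (t=3), |d|=7 (t=2); sum(t^3 - t) = 30.
        Var[W] = n(n+1)(2n+1)/24 - sum(t^3-t)/48 = 1710/24 - 30/48 = 70.625.
        z = (W - E[W]) / sqrt(Var[W]) = (9 - 22.5) / 8.4039 = -1.6064.
        Two-sided p = 2*Phi(z) = 0.108185.
Step 6: alpha = 0.05. fail to reject H0.

W+ = 9, W- = 36, W = min = 9, p = 0.108185, fail to reject H0.


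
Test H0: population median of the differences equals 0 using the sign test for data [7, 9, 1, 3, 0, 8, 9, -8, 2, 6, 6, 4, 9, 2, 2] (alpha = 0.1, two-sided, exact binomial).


Step 1: Discard zero differences. Original n = 15; n_eff = number of nonzero differences = 14.
Nonzero differences (with sign): +7, +9, +1, +3, +8, +9, -8, +2, +6, +6, +4, +9, +2, +2
Step 2: Count signs: positive = 13, negative = 1.
Step 3: Under H0: P(positive) = 0.5, so the number of positives S ~ Bin(14, 0.5).
Step 4: Two-sided exact p-value = sum of Bin(14,0.5) probabilities at or below the observed probability = 0.001831.
Step 5: alpha = 0.1. reject H0.

n_eff = 14, pos = 13, neg = 1, p = 0.001831, reject H0.


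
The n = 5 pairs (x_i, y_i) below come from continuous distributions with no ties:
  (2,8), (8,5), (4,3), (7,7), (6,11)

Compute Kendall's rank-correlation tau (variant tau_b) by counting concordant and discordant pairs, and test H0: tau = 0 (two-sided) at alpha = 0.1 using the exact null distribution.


Step 1: Enumerate the 10 unordered pairs (i,j) with i<j and classify each by sign(x_j-x_i) * sign(y_j-y_i).
  (1,2):dx=+6,dy=-3->D; (1,3):dx=+2,dy=-5->D; (1,4):dx=+5,dy=-1->D; (1,5):dx=+4,dy=+3->C
  (2,3):dx=-4,dy=-2->C; (2,4):dx=-1,dy=+2->D; (2,5):dx=-2,dy=+6->D; (3,4):dx=+3,dy=+4->C
  (3,5):dx=+2,dy=+8->C; (4,5):dx=-1,dy=+4->D
Step 2: C = 4, D = 6, total pairs = 10.
Step 3: tau = (C - D)/(n(n-1)/2) = (4 - 6)/10 = -0.200000.
Step 4: Exact two-sided p-value (enumerate n! = 120 permutations of y under H0): p = 0.816667.
Step 5: alpha = 0.1. fail to reject H0.

tau_b = -0.2000 (C=4, D=6), p = 0.816667, fail to reject H0.


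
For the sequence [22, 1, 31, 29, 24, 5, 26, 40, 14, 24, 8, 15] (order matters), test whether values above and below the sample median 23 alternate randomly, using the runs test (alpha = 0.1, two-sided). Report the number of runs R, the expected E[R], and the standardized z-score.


Step 1: Compute median = 23; label A = above, B = below.
Labels in order: BBAAABAABABB  (n_A = 6, n_B = 6)
Step 2: Count runs R = 7.
Step 3: Under H0 (random ordering), E[R] = 2*n_A*n_B/(n_A+n_B) + 1 = 2*6*6/12 + 1 = 7.0000.
        Var[R] = 2*n_A*n_B*(2*n_A*n_B - n_A - n_B) / ((n_A+n_B)^2 * (n_A+n_B-1)) = 4320/1584 = 2.7273.
        SD[R] = 1.6514.
Step 4: R = E[R], so z = 0 with no continuity correction.
Step 5: Two-sided p-value via normal approximation = 2*(1 - Phi(|z|)) = 1.000000.
Step 6: alpha = 0.1. fail to reject H0.

R = 7, z = 0.0000, p = 1.000000, fail to reject H0.


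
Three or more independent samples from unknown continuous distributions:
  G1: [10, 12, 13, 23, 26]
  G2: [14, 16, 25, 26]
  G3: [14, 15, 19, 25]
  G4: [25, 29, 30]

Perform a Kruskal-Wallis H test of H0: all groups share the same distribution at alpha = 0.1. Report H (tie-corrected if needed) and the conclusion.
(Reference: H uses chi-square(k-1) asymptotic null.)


Step 1: Combine all N = 16 observations and assign midranks.
sorted (value, group, rank): (10,G1,1), (12,G1,2), (13,G1,3), (14,G2,4.5), (14,G3,4.5), (15,G3,6), (16,G2,7), (19,G3,8), (23,G1,9), (25,G2,11), (25,G3,11), (25,G4,11), (26,G1,13.5), (26,G2,13.5), (29,G4,15), (30,G4,16)
Step 2: Sum ranks within each group.
R_1 = 28.5 (n_1 = 5)
R_2 = 36 (n_2 = 4)
R_3 = 29.5 (n_3 = 4)
R_4 = 42 (n_4 = 3)
Step 3: H = 12/(N(N+1)) * sum(R_i^2/n_i) - 3(N+1)
     = 12/(16*17) * (28.5^2/5 + 36^2/4 + 29.5^2/4 + 42^2/3) - 3*17
     = 0.044118 * 1292.01 - 51
     = 6.000551.
Step 4: Ties present; correction factor C = 1 - 36/(16^3 - 16) = 0.991176. Corrected H = 6.000551 / 0.991176 = 6.053969.
Step 5: Under H0, H ~ chi^2(3); p-value = 0.109014.
Step 6: alpha = 0.1. fail to reject H0.

H = 6.0540, df = 3, p = 0.109014, fail to reject H0.


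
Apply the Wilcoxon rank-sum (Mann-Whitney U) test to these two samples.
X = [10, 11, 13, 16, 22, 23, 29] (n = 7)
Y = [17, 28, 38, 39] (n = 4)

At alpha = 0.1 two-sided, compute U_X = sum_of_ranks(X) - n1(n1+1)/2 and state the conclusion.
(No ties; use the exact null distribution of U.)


Step 1: Combine and sort all 11 observations; assign midranks.
sorted (value, group): (10,X), (11,X), (13,X), (16,X), (17,Y), (22,X), (23,X), (28,Y), (29,X), (38,Y), (39,Y)
ranks: 10->1, 11->2, 13->3, 16->4, 17->5, 22->6, 23->7, 28->8, 29->9, 38->10, 39->11
Step 2: Rank sum for X: R1 = 1 + 2 + 3 + 4 + 6 + 7 + 9 = 32.
Step 3: U_X = R1 - n1(n1+1)/2 = 32 - 7*8/2 = 32 - 28 = 4.
       U_Y = n1*n2 - U_X = 28 - 4 = 24.
Step 4: No ties, so the exact null distribution of U (based on enumerating the C(11,7) = 330 equally likely rank assignments) gives the two-sided p-value.
Step 5: p-value = 0.072727; compare to alpha = 0.1. reject H0.

U_X = 4, p = 0.072727, reject H0 at alpha = 0.1.


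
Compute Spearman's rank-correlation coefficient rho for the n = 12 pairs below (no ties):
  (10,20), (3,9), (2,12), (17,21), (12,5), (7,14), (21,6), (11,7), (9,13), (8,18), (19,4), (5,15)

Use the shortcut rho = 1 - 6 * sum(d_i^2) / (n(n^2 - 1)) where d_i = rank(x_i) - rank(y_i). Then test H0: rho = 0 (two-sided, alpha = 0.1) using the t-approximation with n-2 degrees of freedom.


Step 1: Rank x and y separately (midranks; no ties here).
rank(x): 10->7, 3->2, 2->1, 17->10, 12->9, 7->4, 21->12, 11->8, 9->6, 8->5, 19->11, 5->3
rank(y): 20->11, 9->5, 12->6, 21->12, 5->2, 14->8, 6->3, 7->4, 13->7, 18->10, 4->1, 15->9
Step 2: d_i = R_x(i) - R_y(i); compute d_i^2.
  (7-11)^2=16, (2-5)^2=9, (1-6)^2=25, (10-12)^2=4, (9-2)^2=49, (4-8)^2=16, (12-3)^2=81, (8-4)^2=16, (6-7)^2=1, (5-10)^2=25, (11-1)^2=100, (3-9)^2=36
sum(d^2) = 378.
Step 3: rho = 1 - 6*378 / (12*(12^2 - 1)) = 1 - 2268/1716 = -0.321678.
Step 4: Under H0, t = rho * sqrt((n-2)/(1-rho^2)) = -1.0743 ~ t(10).
Step 5: Two-sided p-value from the t-distribution with 10 df = 0.307910.
Step 6: alpha = 0.1. fail to reject H0.

rho = -0.3217, p = 0.307910, fail to reject H0 at alpha = 0.1.


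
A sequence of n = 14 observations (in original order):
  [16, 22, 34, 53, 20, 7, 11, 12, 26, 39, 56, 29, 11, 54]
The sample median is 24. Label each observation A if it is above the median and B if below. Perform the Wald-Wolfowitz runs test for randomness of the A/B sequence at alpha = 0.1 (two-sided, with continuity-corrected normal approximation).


Step 1: Compute median = 24; label A = above, B = below.
Labels in order: BBAABBBBAAAABA  (n_A = 7, n_B = 7)
Step 2: Count runs R = 6.
Step 3: Under H0 (random ordering), E[R] = 2*n_A*n_B/(n_A+n_B) + 1 = 2*7*7/14 + 1 = 8.0000.
        Var[R] = 2*n_A*n_B*(2*n_A*n_B - n_A - n_B) / ((n_A+n_B)^2 * (n_A+n_B-1)) = 8232/2548 = 3.2308.
        SD[R] = 1.7974.
Step 4: Continuity-corrected z = (R + 0.5 - E[R]) / SD[R] = (6 + 0.5 - 8.0000) / 1.7974 = -0.8345.
Step 5: Two-sided p-value via normal approximation = 2*(1 - Phi(|z|)) = 0.403986.
Step 6: alpha = 0.1. fail to reject H0.

R = 6, z = -0.8345, p = 0.403986, fail to reject H0.


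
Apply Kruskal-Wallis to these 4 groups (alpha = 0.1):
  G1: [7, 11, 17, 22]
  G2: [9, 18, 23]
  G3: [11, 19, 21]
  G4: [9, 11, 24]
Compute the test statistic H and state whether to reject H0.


Step 1: Combine all N = 13 observations and assign midranks.
sorted (value, group, rank): (7,G1,1), (9,G2,2.5), (9,G4,2.5), (11,G1,5), (11,G3,5), (11,G4,5), (17,G1,7), (18,G2,8), (19,G3,9), (21,G3,10), (22,G1,11), (23,G2,12), (24,G4,13)
Step 2: Sum ranks within each group.
R_1 = 24 (n_1 = 4)
R_2 = 22.5 (n_2 = 3)
R_3 = 24 (n_3 = 3)
R_4 = 20.5 (n_4 = 3)
Step 3: H = 12/(N(N+1)) * sum(R_i^2/n_i) - 3(N+1)
     = 12/(13*14) * (24^2/4 + 22.5^2/3 + 24^2/3 + 20.5^2/3) - 3*14
     = 0.065934 * 644.833 - 42
     = 0.516484.
Step 4: Ties present; correction factor C = 1 - 30/(13^3 - 13) = 0.986264. Corrected H = 0.516484 / 0.986264 = 0.523677.
Step 5: Under H0, H ~ chi^2(3); p-value = 0.913660.
Step 6: alpha = 0.1. fail to reject H0.

H = 0.5237, df = 3, p = 0.913660, fail to reject H0.


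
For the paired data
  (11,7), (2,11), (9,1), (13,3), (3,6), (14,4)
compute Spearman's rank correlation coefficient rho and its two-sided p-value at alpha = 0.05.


Step 1: Rank x and y separately (midranks; no ties here).
rank(x): 11->4, 2->1, 9->3, 13->5, 3->2, 14->6
rank(y): 7->5, 11->6, 1->1, 3->2, 6->4, 4->3
Step 2: d_i = R_x(i) - R_y(i); compute d_i^2.
  (4-5)^2=1, (1-6)^2=25, (3-1)^2=4, (5-2)^2=9, (2-4)^2=4, (6-3)^2=9
sum(d^2) = 52.
Step 3: rho = 1 - 6*52 / (6*(6^2 - 1)) = 1 - 312/210 = -0.485714.
Step 4: Under H0, t = rho * sqrt((n-2)/(1-rho^2)) = -1.1113 ~ t(4).
Step 5: Two-sided p-value from the t-distribution with 4 df = 0.328723.
Step 6: alpha = 0.05. fail to reject H0.

rho = -0.4857, p = 0.328723, fail to reject H0 at alpha = 0.05.


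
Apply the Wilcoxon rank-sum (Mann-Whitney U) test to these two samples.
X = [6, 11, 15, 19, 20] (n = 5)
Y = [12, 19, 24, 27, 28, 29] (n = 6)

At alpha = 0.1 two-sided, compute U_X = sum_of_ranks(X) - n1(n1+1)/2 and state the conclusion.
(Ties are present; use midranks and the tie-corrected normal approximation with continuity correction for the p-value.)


Step 1: Combine and sort all 11 observations; assign midranks.
sorted (value, group): (6,X), (11,X), (12,Y), (15,X), (19,X), (19,Y), (20,X), (24,Y), (27,Y), (28,Y), (29,Y)
ranks: 6->1, 11->2, 12->3, 15->4, 19->5.5, 19->5.5, 20->7, 24->8, 27->9, 28->10, 29->11
Step 2: Rank sum for X: R1 = 1 + 2 + 4 + 5.5 + 7 = 19.5.
Step 3: U_X = R1 - n1(n1+1)/2 = 19.5 - 5*6/2 = 19.5 - 15 = 4.5.
       U_Y = n1*n2 - U_X = 30 - 4.5 = 25.5.
Step 4: Ties are present, so use the tie-corrected normal approximation (with continuity correction) for the p-value.
Step 5: p-value = 0.067264; compare to alpha = 0.1. reject H0.

U_X = 4.5, p = 0.067264, reject H0 at alpha = 0.1.


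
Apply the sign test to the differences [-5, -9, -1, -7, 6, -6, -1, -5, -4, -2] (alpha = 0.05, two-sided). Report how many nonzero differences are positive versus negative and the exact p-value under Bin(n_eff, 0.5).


Step 1: Discard zero differences. Original n = 10; n_eff = number of nonzero differences = 10.
Nonzero differences (with sign): -5, -9, -1, -7, +6, -6, -1, -5, -4, -2
Step 2: Count signs: positive = 1, negative = 9.
Step 3: Under H0: P(positive) = 0.5, so the number of positives S ~ Bin(10, 0.5).
Step 4: Two-sided exact p-value = sum of Bin(10,0.5) probabilities at or below the observed probability = 0.021484.
Step 5: alpha = 0.05. reject H0.

n_eff = 10, pos = 1, neg = 9, p = 0.021484, reject H0.


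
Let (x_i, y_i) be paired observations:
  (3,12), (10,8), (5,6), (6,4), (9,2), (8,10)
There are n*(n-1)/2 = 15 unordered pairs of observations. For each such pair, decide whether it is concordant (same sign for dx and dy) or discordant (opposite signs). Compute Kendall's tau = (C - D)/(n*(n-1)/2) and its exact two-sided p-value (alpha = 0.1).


Step 1: Enumerate the 15 unordered pairs (i,j) with i<j and classify each by sign(x_j-x_i) * sign(y_j-y_i).
  (1,2):dx=+7,dy=-4->D; (1,3):dx=+2,dy=-6->D; (1,4):dx=+3,dy=-8->D; (1,5):dx=+6,dy=-10->D
  (1,6):dx=+5,dy=-2->D; (2,3):dx=-5,dy=-2->C; (2,4):dx=-4,dy=-4->C; (2,5):dx=-1,dy=-6->C
  (2,6):dx=-2,dy=+2->D; (3,4):dx=+1,dy=-2->D; (3,5):dx=+4,dy=-4->D; (3,6):dx=+3,dy=+4->C
  (4,5):dx=+3,dy=-2->D; (4,6):dx=+2,dy=+6->C; (5,6):dx=-1,dy=+8->D
Step 2: C = 5, D = 10, total pairs = 15.
Step 3: tau = (C - D)/(n(n-1)/2) = (5 - 10)/15 = -0.333333.
Step 4: Exact two-sided p-value (enumerate n! = 720 permutations of y under H0): p = 0.469444.
Step 5: alpha = 0.1. fail to reject H0.

tau_b = -0.3333 (C=5, D=10), p = 0.469444, fail to reject H0.


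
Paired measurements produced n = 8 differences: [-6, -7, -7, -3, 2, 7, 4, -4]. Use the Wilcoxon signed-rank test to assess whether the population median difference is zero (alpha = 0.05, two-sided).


Step 1: Drop any zero differences (none here) and take |d_i|.
|d| = [6, 7, 7, 3, 2, 7, 4, 4]
Step 2: Midrank |d_i| (ties get averaged ranks).
ranks: |6|->5, |7|->7, |7|->7, |3|->2, |2|->1, |7|->7, |4|->3.5, |4|->3.5
Step 3: Attach original signs; sum ranks with positive sign and with negative sign.
W+ = 1 + 7 + 3.5 = 11.5
W- = 5 + 7 + 7 + 2 + 3.5 = 24.5
(Check: W+ + W- = 36 should equal n(n+1)/2 = 36.)
Step 4: Test statistic W = min(W+, W-) = 11.5.
Step 5: Ties in |d|, so use the tie-corrected normal approximation.
        E[W] = n(n+1)/4 = 8*9/4 = 18.
        Tie groups: |d|=4 (t=2), |d|=7 (t=3); sum(t^3 - t) = 30.
        Var[W] = n(n+1)(2n+1)/24 - sum(t^3-t)/48 = 1224/24 - 30/48 = 50.375.
        z = (W - E[W]) / sqrt(Var[W]) = (11.5 - 18) / 7.0975 = -0.9158.
        Two-sided p = 2*Phi(z) = 0.359766.
Step 6: alpha = 0.05. fail to reject H0.

W+ = 11.5, W- = 24.5, W = min = 11.5, p = 0.359766, fail to reject H0.


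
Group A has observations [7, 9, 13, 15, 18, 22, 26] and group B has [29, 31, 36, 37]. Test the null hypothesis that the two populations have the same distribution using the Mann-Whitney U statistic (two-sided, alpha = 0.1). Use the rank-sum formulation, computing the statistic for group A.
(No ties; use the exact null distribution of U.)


Step 1: Combine and sort all 11 observations; assign midranks.
sorted (value, group): (7,X), (9,X), (13,X), (15,X), (18,X), (22,X), (26,X), (29,Y), (31,Y), (36,Y), (37,Y)
ranks: 7->1, 9->2, 13->3, 15->4, 18->5, 22->6, 26->7, 29->8, 31->9, 36->10, 37->11
Step 2: Rank sum for X: R1 = 1 + 2 + 3 + 4 + 5 + 6 + 7 = 28.
Step 3: U_X = R1 - n1(n1+1)/2 = 28 - 7*8/2 = 28 - 28 = 0.
       U_Y = n1*n2 - U_X = 28 - 0 = 28.
Step 4: No ties, so the exact null distribution of U (based on enumerating the C(11,7) = 330 equally likely rank assignments) gives the two-sided p-value.
Step 5: p-value = 0.006061; compare to alpha = 0.1. reject H0.

U_X = 0, p = 0.006061, reject H0 at alpha = 0.1.


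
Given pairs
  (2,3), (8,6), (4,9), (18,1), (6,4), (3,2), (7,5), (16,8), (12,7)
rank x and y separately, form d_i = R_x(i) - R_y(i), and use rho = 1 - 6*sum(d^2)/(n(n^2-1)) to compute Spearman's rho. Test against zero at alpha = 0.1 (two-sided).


Step 1: Rank x and y separately (midranks; no ties here).
rank(x): 2->1, 8->6, 4->3, 18->9, 6->4, 3->2, 7->5, 16->8, 12->7
rank(y): 3->3, 6->6, 9->9, 1->1, 4->4, 2->2, 5->5, 8->8, 7->7
Step 2: d_i = R_x(i) - R_y(i); compute d_i^2.
  (1-3)^2=4, (6-6)^2=0, (3-9)^2=36, (9-1)^2=64, (4-4)^2=0, (2-2)^2=0, (5-5)^2=0, (8-8)^2=0, (7-7)^2=0
sum(d^2) = 104.
Step 3: rho = 1 - 6*104 / (9*(9^2 - 1)) = 1 - 624/720 = 0.133333.
Step 4: Under H0, t = rho * sqrt((n-2)/(1-rho^2)) = 0.3559 ~ t(7).
Step 5: Two-sided p-value from the t-distribution with 7 df = 0.732368.
Step 6: alpha = 0.1. fail to reject H0.

rho = 0.1333, p = 0.732368, fail to reject H0 at alpha = 0.1.
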